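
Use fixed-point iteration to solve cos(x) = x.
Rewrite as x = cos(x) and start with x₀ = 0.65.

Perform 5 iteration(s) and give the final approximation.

Equation: cos(x) = x
Fixed-point form: x = cos(x)
x₀ = 0.65

x_1 = g(0.650000) = 0.796084
x_2 = g(0.796084) = 0.699511
x_3 = g(0.699511) = 0.765157
x_4 = g(0.765157) = 0.721273
x_5 = g(0.721273) = 0.750965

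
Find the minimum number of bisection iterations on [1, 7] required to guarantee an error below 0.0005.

We need (b-a)/2^n ≤ 0.0005
(7 - 1)/2^n ≤ 0.0005
6/2^n ≤ 0.0005
2^n ≥ 12000
n ≥ log₂(12000) = 13.55
n ≥ 14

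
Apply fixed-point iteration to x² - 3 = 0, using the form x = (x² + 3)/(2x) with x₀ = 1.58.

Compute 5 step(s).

Equation: x² - 3 = 0
Fixed-point form: x = (x² + 3)/(2x)
x₀ = 1.58

x_1 = g(1.580000) = 1.739367
x_2 = g(1.739367) = 1.732066
x_3 = g(1.732066) = 1.732051
x_4 = g(1.732051) = 1.732051
x_5 = g(1.732051) = 1.732051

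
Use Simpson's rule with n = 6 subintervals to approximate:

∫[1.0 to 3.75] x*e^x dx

f(x) = x*e^x
a = 1.0, b = 3.75, n = 6
h = (b - a)/n = 0.458333

Simpson's rule: (h/3)[f(x₀) + 4f(x₁) + 2f(x₂) + ... + f(xₙ)]

x_0 = 1.0000, f(x_0) = 2.718282, coefficient = 1
x_1 = 1.4583, f(x_1) = 6.269067, coefficient = 4
x_2 = 1.9167, f(x_2) = 13.029998, coefficient = 2
x_3 = 2.3750, f(x_3) = 25.533656, coefficient = 4
x_4 = 2.8333, f(x_4) = 48.172446, coefficient = 2
x_5 = 3.2917, f(x_5) = 88.505145, coefficient = 4
x_6 = 3.7500, f(x_6) = 159.454058, coefficient = 1

I ≈ (0.458333/3) × 765.808703 = 116.998552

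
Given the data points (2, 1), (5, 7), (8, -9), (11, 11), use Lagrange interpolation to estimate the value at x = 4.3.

Lagrange interpolation formula:
P(x) = Σ yᵢ × Lᵢ(x)
where Lᵢ(x) = Π_{j≠i} (x - xⱼ)/(xᵢ - xⱼ)

L_0(4.3) = (4.3 - 5)/(2 - 5) × (4.3 - 8)/(2 - 8) × (4.3 - 11)/(2 - 11) = 0.107117
L_1(4.3) = (4.3 - 2)/(5 - 2) × (4.3 - 8)/(5 - 8) × (4.3 - 11)/(5 - 11) = 1.055870
L_2(4.3) = (4.3 - 2)/(8 - 2) × (4.3 - 5)/(8 - 5) × (4.3 - 11)/(8 - 11) = -0.199759
L_3(4.3) = (4.3 - 2)/(11 - 2) × (4.3 - 5)/(11 - 5) × (4.3 - 8)/(11 - 8) = 0.036772

P(4.3) = 1×L_0(4.3) + 7×L_1(4.3) + (-9)×L_2(4.3) + 11×L_3(4.3)
P(4.3) = 9.700531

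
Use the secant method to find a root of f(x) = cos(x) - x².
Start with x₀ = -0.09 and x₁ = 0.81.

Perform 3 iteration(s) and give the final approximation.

f(x) = cos(x) - x²
x₀ = -0.09, x₁ = 0.81

Secant formula: x_{n+1} = x_n - f(x_n)(x_n - x_{n-1})/(f(x_n) - f(x_{n-1}))

Iteration 1:
  f(-0.090000) = 0.987853
  f(0.810000) = 0.033398
  x_2 = 0.810000 - 0.033398×(0.810000 - (-0.090000))/(0.033398 - 0.987853)
       = 0.841493
Iteration 2:
  f(0.810000) = 0.033398
  f(0.841493) = -0.041760
  x_3 = 0.841493 - (-0.041760)×(0.841493 - 0.810000)/(-0.041760 - 0.033398)
       = 0.823995
Iteration 3:
  f(0.841493) = -0.041760
  f(0.823995) = 0.000328
  x_4 = 0.823995 - 0.000328×(0.823995 - 0.841493)/(0.000328 - (-0.041760))
       = 0.824131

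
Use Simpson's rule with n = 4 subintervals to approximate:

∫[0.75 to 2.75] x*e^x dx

f(x) = x*e^x
a = 0.75, b = 2.75, n = 4
h = (b - a)/n = 0.500000

Simpson's rule: (h/3)[f(x₀) + 4f(x₁) + 2f(x₂) + ... + f(xₙ)]

x_0 = 0.7500, f(x_0) = 1.587750, coefficient = 1
x_1 = 1.2500, f(x_1) = 4.362929, coefficient = 4
x_2 = 1.7500, f(x_2) = 10.070555, coefficient = 2
x_3 = 2.2500, f(x_3) = 21.347406, coefficient = 4
x_4 = 2.7500, f(x_4) = 43.017238, coefficient = 1

I ≈ (0.500000/3) × 167.587434 = 27.931239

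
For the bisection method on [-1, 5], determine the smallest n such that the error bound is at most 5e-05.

We need (b-a)/2^n ≤ 5e-05
(5 - (-1))/2^n ≤ 5e-05
6/2^n ≤ 5e-05
2^n ≥ 120000
n ≥ log₂(120000) = 16.87
n ≥ 17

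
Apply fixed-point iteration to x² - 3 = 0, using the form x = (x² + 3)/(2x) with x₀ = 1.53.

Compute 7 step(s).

Equation: x² - 3 = 0
Fixed-point form: x = (x² + 3)/(2x)
x₀ = 1.53

x_1 = g(1.530000) = 1.745392
x_2 = g(1.745392) = 1.732102
x_3 = g(1.732102) = 1.732051
x_4 = g(1.732051) = 1.732051
x_5 = g(1.732051) = 1.732051
x_6 = g(1.732051) = 1.732051
x_7 = g(1.732051) = 1.732051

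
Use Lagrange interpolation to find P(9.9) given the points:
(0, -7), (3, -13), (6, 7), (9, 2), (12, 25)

Lagrange interpolation formula:
P(x) = Σ yᵢ × Lᵢ(x)
where Lᵢ(x) = Π_{j≠i} (x - xⱼ)/(xᵢ - xⱼ)

L_0(9.9) = (9.9 - 3)/(0 - 3) × (9.9 - 6)/(0 - 6) × (9.9 - 9)/(0 - 9) × (9.9 - 12)/(0 - 12) = -0.026163
L_1(9.9) = (9.9 - 0)/(3 - 0) × (9.9 - 6)/(3 - 6) × (9.9 - 9)/(3 - 9) × (9.9 - 12)/(3 - 12) = 0.150150
L_2(9.9) = (9.9 - 0)/(6 - 0) × (9.9 - 3)/(6 - 3) × (9.9 - 9)/(6 - 9) × (9.9 - 12)/(6 - 12) = -0.398475
L_3(9.9) = (9.9 - 0)/(9 - 0) × (9.9 - 3)/(9 - 3) × (9.9 - 6)/(9 - 6) × (9.9 - 12)/(9 - 12) = 1.151150
L_4(9.9) = (9.9 - 0)/(12 - 0) × (9.9 - 3)/(12 - 3) × (9.9 - 6)/(12 - 6) × (9.9 - 9)/(12 - 9) = 0.123338

P(9.9) = (-7)×L_0(9.9) + (-13)×L_1(9.9) + 7×L_2(9.9) + 2×L_3(9.9) + 25×L_4(9.9)
P(9.9) = 0.827600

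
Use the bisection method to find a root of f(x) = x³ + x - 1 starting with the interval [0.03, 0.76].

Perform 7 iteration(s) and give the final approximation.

f(x) = x³ + x - 1
Initial interval: [0.03, 0.76]

Iteration 1:
  c_1 = (0.030000 + 0.760000)/2 = 0.395000
  f(c_1) = f(0.395000) = -0.543370
  f(a) × f(c) ≥ 0, new interval: [0.395000, 0.760000]
Iteration 2:
  c_2 = (0.395000 + 0.760000)/2 = 0.577500
  f(c_2) = f(0.577500) = -0.229900
  f(a) × f(c) ≥ 0, new interval: [0.577500, 0.760000]
Iteration 3:
  c_3 = (0.577500 + 0.760000)/2 = 0.668750
  f(c_3) = f(0.668750) = -0.032167
  f(a) × f(c) ≥ 0, new interval: [0.668750, 0.760000]
Iteration 4:
  c_4 = (0.668750 + 0.760000)/2 = 0.714375
  f(c_4) = f(0.714375) = 0.078943
  f(a) × f(c) < 0, new interval: [0.668750, 0.714375]
Iteration 5:
  c_5 = (0.668750 + 0.714375)/2 = 0.691562
  f(c_5) = f(0.691562) = 0.022308
  f(a) × f(c) < 0, new interval: [0.668750, 0.691562]
Iteration 6:
  c_6 = (0.668750 + 0.691562)/2 = 0.680156
  f(c_6) = f(0.680156) = -0.005195
  f(a) × f(c) ≥ 0, new interval: [0.680156, 0.691562]
Iteration 7:
  c_7 = (0.680156 + 0.691562)/2 = 0.685859
  f(c_7) = f(0.685859) = 0.008490
  f(a) × f(c) < 0, new interval: [0.680156, 0.685859]

After 7 iteration(s), the approximation is c_7 = 0.685859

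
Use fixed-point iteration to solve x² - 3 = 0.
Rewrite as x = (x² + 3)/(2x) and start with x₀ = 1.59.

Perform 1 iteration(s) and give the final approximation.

Equation: x² - 3 = 0
Fixed-point form: x = (x² + 3)/(2x)
x₀ = 1.59

x_1 = g(1.590000) = 1.738396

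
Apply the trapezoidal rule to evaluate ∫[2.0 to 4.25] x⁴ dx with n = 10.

f(x) = x⁴
a = 2.0, b = 4.25, n = 10
h = (b - a)/n = 0.225000

Trapezoidal rule: (h/2)[f(x₀) + 2f(x₁) + 2f(x₂) + ... + f(xₙ)]

x_0 = 2.0000, f(x_0) = 16.000000, coefficient = 1
x_1 = 2.2250, f(x_1) = 24.508688, coefficient = 2
x_2 = 2.4500, f(x_2) = 36.030006, coefficient = 2
x_3 = 2.6750, f(x_3) = 51.202969, coefficient = 2
x_4 = 2.9000, f(x_4) = 70.728100, coefficient = 2
x_5 = 3.1250, f(x_5) = 95.367432, coefficient = 2
x_6 = 3.3500, f(x_6) = 125.944506, coefficient = 2
x_7 = 3.5750, f(x_7) = 163.344375, coefficient = 2
x_8 = 3.8000, f(x_8) = 208.513600, coefficient = 2
x_9 = 4.0250, f(x_9) = 262.460250, coefficient = 2
x_10 = 4.2500, f(x_10) = 326.253906, coefficient = 1

I ≈ (0.225000/2) × 2418.453760 = 272.076048
Exact value: 270.915820
Error: 1.160228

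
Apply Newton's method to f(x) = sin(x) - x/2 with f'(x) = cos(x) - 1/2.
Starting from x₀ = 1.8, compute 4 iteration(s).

f(x) = sin(x) - x/2
f'(x) = cos(x) - 1/2
x₀ = 1.8

Newton-Raphson formula: x_{n+1} = x_n - f(x_n)/f'(x_n)

Iteration 1:
  f(1.800000) = 0.073848
  f'(1.800000) = -0.727202
  x_1 = 1.800000 - 0.073848/(-0.727202) = 1.901550
Iteration 2:
  f(1.901550) = -0.004977
  f'(1.901550) = -0.824756
  x_2 = 1.901550 - (-0.004977)/(-0.824756) = 1.895515
Iteration 3:
  f(1.895515) = -0.000017
  f'(1.895515) = -0.819042
  x_3 = 1.895515 - (-0.000017)/(-0.819042) = 1.895494
Iteration 4:
  f(1.895494) = 0.000000
  f'(1.895494) = -0.819023
  x_4 = 1.895494 - 0.000000/(-0.819023) = 1.895494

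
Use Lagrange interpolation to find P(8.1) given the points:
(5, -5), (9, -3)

Lagrange interpolation formula:
P(x) = Σ yᵢ × Lᵢ(x)
where Lᵢ(x) = Π_{j≠i} (x - xⱼ)/(xᵢ - xⱼ)

L_0(8.1) = (8.1 - 9)/(5 - 9) = 0.225000
L_1(8.1) = (8.1 - 5)/(9 - 5) = 0.775000

P(8.1) = (-5)×L_0(8.1) + (-3)×L_1(8.1)
P(8.1) = -3.450000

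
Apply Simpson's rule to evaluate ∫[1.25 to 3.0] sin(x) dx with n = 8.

f(x) = sin(x)
a = 1.25, b = 3.0, n = 8
h = (b - a)/n = 0.218750

Simpson's rule: (h/3)[f(x₀) + 4f(x₁) + 2f(x₂) + ... + f(xₙ)]

x_0 = 1.2500, f(x_0) = 0.948985, coefficient = 1
x_1 = 1.4688, f(x_1) = 0.994798, coefficient = 4
x_2 = 1.6875, f(x_2) = 0.993198, coefficient = 2
x_3 = 1.9062, f(x_3) = 0.944261, coefficient = 4
x_4 = 2.1250, f(x_4) = 0.850320, coefficient = 2
x_5 = 2.3438, f(x_5) = 0.715851, coefficient = 4
x_6 = 2.5625, f(x_6) = 0.547265, coefficient = 2
x_7 = 2.7812, f(x_7) = 0.352595, coefficient = 4
x_8 = 3.0000, f(x_8) = 0.141120, coefficient = 1

I ≈ (0.218750/3) × 17.901690 = 1.305332
Exact value: 1.305315
Error: 0.000017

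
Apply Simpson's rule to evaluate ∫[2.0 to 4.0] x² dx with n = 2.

f(x) = x²
a = 2.0, b = 4.0, n = 2
h = (b - a)/n = 1.000000

Simpson's rule: (h/3)[f(x₀) + 4f(x₁) + 2f(x₂) + ... + f(xₙ)]

x_0 = 2.0000, f(x_0) = 4.000000, coefficient = 1
x_1 = 3.0000, f(x_1) = 9.000000, coefficient = 4
x_2 = 4.0000, f(x_2) = 16.000000, coefficient = 1

I ≈ (1.000000/3) × 56.000000 = 18.666667
Exact value: 18.666667
Error: 0.000000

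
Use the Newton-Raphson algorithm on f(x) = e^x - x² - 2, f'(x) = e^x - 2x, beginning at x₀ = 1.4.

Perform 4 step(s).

f(x) = e^x - x² - 2
f'(x) = e^x - 2x
x₀ = 1.4

Newton-Raphson formula: x_{n+1} = x_n - f(x_n)/f'(x_n)

Iteration 1:
  f(1.400000) = 0.095200
  f'(1.400000) = 1.255200
  x_1 = 1.400000 - 0.095200/1.255200 = 1.324156
Iteration 2:
  f(1.324156) = 0.005622
  f'(1.324156) = 1.110699
  x_2 = 1.324156 - 0.005622/1.110699 = 1.319094
Iteration 3:
  f(1.319094) = 0.000022
  f'(1.319094) = 1.101843
  x_3 = 1.319094 - 0.000022/1.101843 = 1.319074
Iteration 4:
  f(1.319074) = 0.000000
  f'(1.319074) = 1.101808
  x_4 = 1.319074 - 0.000000/1.101808 = 1.319074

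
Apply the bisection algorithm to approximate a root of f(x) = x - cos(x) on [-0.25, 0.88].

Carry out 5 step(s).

f(x) = x - cos(x)
Initial interval: [-0.25, 0.88]

Iteration 1:
  c_1 = (-0.250000 + 0.880000)/2 = 0.315000
  f(c_1) = f(0.315000) = -0.635796
  f(a) × f(c) ≥ 0, new interval: [0.315000, 0.880000]
Iteration 2:
  c_2 = (0.315000 + 0.880000)/2 = 0.597500
  f(c_2) = f(0.597500) = -0.229245
  f(a) × f(c) ≥ 0, new interval: [0.597500, 0.880000]
Iteration 3:
  c_3 = (0.597500 + 0.880000)/2 = 0.738750
  f(c_3) = f(0.738750) = -0.000561
  f(a) × f(c) ≥ 0, new interval: [0.738750, 0.880000]
Iteration 4:
  c_4 = (0.738750 + 0.880000)/2 = 0.809375
  f(c_4) = f(0.809375) = 0.119424
  f(a) × f(c) < 0, new interval: [0.738750, 0.809375]
Iteration 5:
  c_5 = (0.738750 + 0.809375)/2 = 0.774062
  f(c_5) = f(0.774062) = 0.058986
  f(a) × f(c) < 0, new interval: [0.738750, 0.774062]

After 5 iteration(s), the approximation is c_5 = 0.774062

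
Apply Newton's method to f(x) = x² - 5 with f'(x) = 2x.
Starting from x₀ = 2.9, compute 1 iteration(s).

f(x) = x² - 5
f'(x) = 2x
x₀ = 2.9

Newton-Raphson formula: x_{n+1} = x_n - f(x_n)/f'(x_n)

Iteration 1:
  f(2.900000) = 3.410000
  f'(2.900000) = 5.800000
  x_1 = 2.900000 - 3.410000/5.800000 = 2.312069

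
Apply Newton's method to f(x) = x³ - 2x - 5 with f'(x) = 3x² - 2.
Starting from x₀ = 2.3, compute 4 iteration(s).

f(x) = x³ - 2x - 5
f'(x) = 3x² - 2
x₀ = 2.3

Newton-Raphson formula: x_{n+1} = x_n - f(x_n)/f'(x_n)

Iteration 1:
  f(2.300000) = 2.567000
  f'(2.300000) = 13.870000
  x_1 = 2.300000 - 2.567000/13.870000 = 2.114924
Iteration 2:
  f(2.114924) = 0.230006
  f'(2.114924) = 11.418714
  x_2 = 2.114924 - 0.230006/11.418714 = 2.094781
Iteration 3:
  f(2.094781) = 0.002566
  f'(2.094781) = 11.164327
  x_3 = 2.094781 - 0.002566/11.164327 = 2.094552
Iteration 4:
  f(2.094552) = 0.000000
  f'(2.094552) = 11.161438
  x_4 = 2.094552 - 0.000000/11.161438 = 2.094551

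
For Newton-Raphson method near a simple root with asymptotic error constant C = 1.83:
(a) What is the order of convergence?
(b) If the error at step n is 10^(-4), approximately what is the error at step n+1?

(a) Newton-Raphson has quadratic (order 2) convergence near simple roots.
    This means |e_{n+1}| ≈ C|e_n|².

(b) With |e_n| = 10^(-4) and C = 1.83:
    |e_{n+1}| ≈ 1.83 × (10^(-4))² = 1.83 × 10^(-8)

(a) 2 (quadratic); (b) |e_{n+1}| ≈ 1.830e-08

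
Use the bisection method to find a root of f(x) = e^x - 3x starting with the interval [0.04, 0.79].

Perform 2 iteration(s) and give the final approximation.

f(x) = e^x - 3x
Initial interval: [0.04, 0.79]

Iteration 1:
  c_1 = (0.040000 + 0.790000)/2 = 0.415000
  f(c_1) = f(0.415000) = 0.269371
  f(a) × f(c) ≥ 0, new interval: [0.415000, 0.790000]
Iteration 2:
  c_2 = (0.415000 + 0.790000)/2 = 0.602500
  f(c_2) = f(0.602500) = 0.019180
  f(a) × f(c) ≥ 0, new interval: [0.602500, 0.790000]

After 2 iteration(s), the approximation is c_2 = 0.602500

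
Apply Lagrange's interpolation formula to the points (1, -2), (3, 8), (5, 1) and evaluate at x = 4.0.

Lagrange interpolation formula:
P(x) = Σ yᵢ × Lᵢ(x)
where Lᵢ(x) = Π_{j≠i} (x - xⱼ)/(xᵢ - xⱼ)

L_0(4.0) = (4.0 - 3)/(1 - 3) × (4.0 - 5)/(1 - 5) = -0.125000
L_1(4.0) = (4.0 - 1)/(3 - 1) × (4.0 - 5)/(3 - 5) = 0.750000
L_2(4.0) = (4.0 - 1)/(5 - 1) × (4.0 - 3)/(5 - 3) = 0.375000

P(4.0) = (-2)×L_0(4.0) + 8×L_1(4.0) + 1×L_2(4.0)
P(4.0) = 6.625000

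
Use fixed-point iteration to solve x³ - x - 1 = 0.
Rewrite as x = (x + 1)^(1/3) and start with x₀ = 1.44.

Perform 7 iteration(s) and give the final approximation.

Equation: x³ - x - 1 = 0
Fixed-point form: x = (x + 1)^(1/3)
x₀ = 1.44

x_1 = g(1.440000) = 1.346263
x_2 = g(1.346263) = 1.328798
x_3 = g(1.328798) = 1.325492
x_4 = g(1.325492) = 1.324865
x_5 = g(1.324865) = 1.324746
x_6 = g(1.324746) = 1.324723
x_7 = g(1.324723) = 1.324719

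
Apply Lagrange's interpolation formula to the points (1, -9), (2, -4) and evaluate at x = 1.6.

Lagrange interpolation formula:
P(x) = Σ yᵢ × Lᵢ(x)
where Lᵢ(x) = Π_{j≠i} (x - xⱼ)/(xᵢ - xⱼ)

L_0(1.6) = (1.6 - 2)/(1 - 2) = 0.400000
L_1(1.6) = (1.6 - 1)/(2 - 1) = 0.600000

P(1.6) = (-9)×L_0(1.6) + (-4)×L_1(1.6)
P(1.6) = -6.000000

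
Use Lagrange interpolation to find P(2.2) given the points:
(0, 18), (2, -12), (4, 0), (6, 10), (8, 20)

Lagrange interpolation formula:
P(x) = Σ yᵢ × Lᵢ(x)
where Lᵢ(x) = Π_{j≠i} (x - xⱼ)/(xᵢ - xⱼ)

L_0(2.2) = (2.2 - 2)/(0 - 2) × (2.2 - 4)/(0 - 4) × (2.2 - 6)/(0 - 6) × (2.2 - 8)/(0 - 8) = -0.020663
L_1(2.2) = (2.2 - 0)/(2 - 0) × (2.2 - 4)/(2 - 4) × (2.2 - 6)/(2 - 6) × (2.2 - 8)/(2 - 8) = 0.909150
L_2(2.2) = (2.2 - 0)/(4 - 0) × (2.2 - 2)/(4 - 2) × (2.2 - 6)/(4 - 6) × (2.2 - 8)/(4 - 8) = 0.151525
L_3(2.2) = (2.2 - 0)/(6 - 0) × (2.2 - 2)/(6 - 2) × (2.2 - 4)/(6 - 4) × (2.2 - 8)/(6 - 8) = -0.047850
L_4(2.2) = (2.2 - 0)/(8 - 0) × (2.2 - 2)/(8 - 2) × (2.2 - 4)/(8 - 4) × (2.2 - 6)/(8 - 6) = 0.007838

P(2.2) = 18×L_0(2.2) + (-12)×L_1(2.2) + 0×L_2(2.2) + 10×L_3(2.2) + 20×L_4(2.2)
P(2.2) = -11.603475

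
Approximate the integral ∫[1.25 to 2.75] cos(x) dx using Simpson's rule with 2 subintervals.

f(x) = cos(x)
a = 1.25, b = 2.75, n = 2
h = (b - a)/n = 0.750000

Simpson's rule: (h/3)[f(x₀) + 4f(x₁) + 2f(x₂) + ... + f(xₙ)]

x_0 = 1.2500, f(x_0) = 0.315322, coefficient = 1
x_1 = 2.0000, f(x_1) = -0.416147, coefficient = 4
x_2 = 2.7500, f(x_2) = -0.924302, coefficient = 1

I ≈ (0.750000/3) × -2.273567 = -0.568392
Exact value: -0.567324
Error: 0.001068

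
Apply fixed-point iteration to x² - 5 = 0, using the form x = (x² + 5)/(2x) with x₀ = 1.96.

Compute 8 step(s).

Equation: x² - 5 = 0
Fixed-point form: x = (x² + 5)/(2x)
x₀ = 1.96

x_1 = g(1.960000) = 2.255510
x_2 = g(2.255510) = 2.236152
x_3 = g(2.236152) = 2.236068
x_4 = g(2.236068) = 2.236068
x_5 = g(2.236068) = 2.236068
x_6 = g(2.236068) = 2.236068
x_7 = g(2.236068) = 2.236068
x_8 = g(2.236068) = 2.236068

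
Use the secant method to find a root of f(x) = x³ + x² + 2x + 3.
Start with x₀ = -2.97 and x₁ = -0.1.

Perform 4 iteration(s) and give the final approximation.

f(x) = x³ + x² + 2x + 3
x₀ = -2.97, x₁ = -0.1

Secant formula: x_{n+1} = x_n - f(x_n)(x_n - x_{n-1})/(f(x_n) - f(x_{n-1}))

Iteration 1:
  f(-2.970000) = -20.317173
  f(-0.100000) = 2.809000
  x_2 = -0.100000 - 2.809000×(-0.100000 - (-2.970000))/(2.809000 - (-20.317173))
       = -0.448602
Iteration 2:
  f(-0.100000) = 2.809000
  f(-0.448602) = 2.213761
  x_3 = -0.448602 - 2.213761×(-0.448602 - (-0.100000))/(2.213761 - 2.809000)
       = -1.745093
Iteration 3:
  f(-0.448602) = 2.213761
  f(-1.745093) = -2.759257
  x_4 = -1.745093 - (-2.759257)×(-1.745093 - (-0.448602))/(-2.759257 - 2.213761)
       = -1.025741
Iteration 4:
  f(-1.745093) = -2.759257
  f(-1.025741) = 0.921435
  x_5 = -1.025741 - 0.921435×(-1.025741 - (-1.745093))/(0.921435 - (-2.759257))
       = -1.205826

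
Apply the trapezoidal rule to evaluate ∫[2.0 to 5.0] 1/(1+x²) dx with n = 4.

f(x) = 1/(1+x²)
a = 2.0, b = 5.0, n = 4
h = (b - a)/n = 0.750000

Trapezoidal rule: (h/2)[f(x₀) + 2f(x₁) + 2f(x₂) + ... + f(xₙ)]

x_0 = 2.0000, f(x_0) = 0.200000, coefficient = 1
x_1 = 2.7500, f(x_1) = 0.116788, coefficient = 2
x_2 = 3.5000, f(x_2) = 0.075472, coefficient = 2
x_3 = 4.2500, f(x_3) = 0.052459, coefficient = 2
x_4 = 5.0000, f(x_4) = 0.038462, coefficient = 1

I ≈ (0.750000/2) × 0.727900 = 0.272962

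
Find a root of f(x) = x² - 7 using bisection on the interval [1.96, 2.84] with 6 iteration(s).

f(x) = x² - 7
Initial interval: [1.96, 2.84]

Iteration 1:
  c_1 = (1.960000 + 2.840000)/2 = 2.400000
  f(c_1) = f(2.400000) = -1.240000
  f(a) × f(c) ≥ 0, new interval: [2.400000, 2.840000]
Iteration 2:
  c_2 = (2.400000 + 2.840000)/2 = 2.620000
  f(c_2) = f(2.620000) = -0.135600
  f(a) × f(c) ≥ 0, new interval: [2.620000, 2.840000]
Iteration 3:
  c_3 = (2.620000 + 2.840000)/2 = 2.730000
  f(c_3) = f(2.730000) = 0.452900
  f(a) × f(c) < 0, new interval: [2.620000, 2.730000]
Iteration 4:
  c_4 = (2.620000 + 2.730000)/2 = 2.675000
  f(c_4) = f(2.675000) = 0.155625
  f(a) × f(c) < 0, new interval: [2.620000, 2.675000]
Iteration 5:
  c_5 = (2.620000 + 2.675000)/2 = 2.647500
  f(c_5) = f(2.647500) = 0.009256
  f(a) × f(c) < 0, new interval: [2.620000, 2.647500]
Iteration 6:
  c_6 = (2.620000 + 2.647500)/2 = 2.633750
  f(c_6) = f(2.633750) = -0.063361
  f(a) × f(c) ≥ 0, new interval: [2.633750, 2.647500]

After 6 iteration(s), the approximation is c_6 = 2.633750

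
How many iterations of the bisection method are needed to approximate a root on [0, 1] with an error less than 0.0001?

We need (b-a)/2^n ≤ 0.0001
(1 - 0)/2^n ≤ 0.0001
1/2^n ≤ 0.0001
2^n ≥ 10000
n ≥ log₂(10000) = 13.29
n ≥ 14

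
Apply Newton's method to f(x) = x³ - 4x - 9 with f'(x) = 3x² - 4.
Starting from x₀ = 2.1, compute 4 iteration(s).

f(x) = x³ - 4x - 9
f'(x) = 3x² - 4
x₀ = 2.1

Newton-Raphson formula: x_{n+1} = x_n - f(x_n)/f'(x_n)

Iteration 1:
  f(2.100000) = -8.139000
  f'(2.100000) = 9.230000
  x_1 = 2.100000 - (-8.139000)/9.230000 = 2.981798
Iteration 2:
  f(2.981798) = 5.584341
  f'(2.981798) = 22.673367
  x_2 = 2.981798 - 5.584341/22.673367 = 2.735503
Iteration 3:
  f(2.735503) = 0.527699
  f'(2.735503) = 18.448935
  x_3 = 2.735503 - 0.527699/18.448935 = 2.706900
Iteration 4:
  f(2.706900) = 0.006691
  f'(2.706900) = 17.981924
  x_4 = 2.706900 - 0.006691/17.981924 = 2.706528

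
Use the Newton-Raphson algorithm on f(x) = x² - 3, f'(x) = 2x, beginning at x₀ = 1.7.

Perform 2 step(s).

f(x) = x² - 3
f'(x) = 2x
x₀ = 1.7

Newton-Raphson formula: x_{n+1} = x_n - f(x_n)/f'(x_n)

Iteration 1:
  f(1.700000) = -0.110000
  f'(1.700000) = 3.400000
  x_1 = 1.700000 - (-0.110000)/3.400000 = 1.732353
Iteration 2:
  f(1.732353) = 0.001047
  f'(1.732353) = 3.464706
  x_2 = 1.732353 - 0.001047/3.464706 = 1.732051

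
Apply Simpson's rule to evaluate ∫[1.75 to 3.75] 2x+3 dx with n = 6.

f(x) = 2x+3
a = 1.75, b = 3.75, n = 6
h = (b - a)/n = 0.333333

Simpson's rule: (h/3)[f(x₀) + 4f(x₁) + 2f(x₂) + ... + f(xₙ)]

x_0 = 1.7500, f(x_0) = 6.500000, coefficient = 1
x_1 = 2.0833, f(x_1) = 7.166667, coefficient = 4
x_2 = 2.4167, f(x_2) = 7.833333, coefficient = 2
x_3 = 2.7500, f(x_3) = 8.500000, coefficient = 4
x_4 = 3.0833, f(x_4) = 9.166667, coefficient = 2
x_5 = 3.4167, f(x_5) = 9.833333, coefficient = 4
x_6 = 3.7500, f(x_6) = 10.500000, coefficient = 1

I ≈ (0.333333/3) × 153.000000 = 17.000000
Exact value: 17.000000
Error: 0.000000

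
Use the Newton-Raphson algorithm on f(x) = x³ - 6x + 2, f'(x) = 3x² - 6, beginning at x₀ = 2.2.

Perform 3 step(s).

f(x) = x³ - 6x + 2
f'(x) = 3x² - 6
x₀ = 2.2

Newton-Raphson formula: x_{n+1} = x_n - f(x_n)/f'(x_n)

Iteration 1:
  f(2.200000) = -0.552000
  f'(2.200000) = 8.520000
  x_1 = 2.200000 - (-0.552000)/8.520000 = 2.264789
Iteration 2:
  f(2.264789) = 0.027976
  f'(2.264789) = 9.387804
  x_2 = 2.264789 - 0.027976/9.387804 = 2.261809
Iteration 3:
  f(2.261809) = 0.000060
  f'(2.261809) = 9.347336
  x_3 = 2.261809 - 0.000060/9.347336 = 2.261802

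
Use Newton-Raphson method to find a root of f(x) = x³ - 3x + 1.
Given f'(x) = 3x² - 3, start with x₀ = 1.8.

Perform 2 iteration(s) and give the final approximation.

f(x) = x³ - 3x + 1
f'(x) = 3x² - 3
x₀ = 1.8

Newton-Raphson formula: x_{n+1} = x_n - f(x_n)/f'(x_n)

Iteration 1:
  f(1.800000) = 1.432000
  f'(1.800000) = 6.720000
  x_1 = 1.800000 - 1.432000/6.720000 = 1.586905
Iteration 2:
  f(1.586905) = 0.235535
  f'(1.586905) = 4.554800
  x_2 = 1.586905 - 0.235535/4.554800 = 1.535193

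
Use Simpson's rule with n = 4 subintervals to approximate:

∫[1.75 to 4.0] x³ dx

f(x) = x³
a = 1.75, b = 4.0, n = 4
h = (b - a)/n = 0.562500

Simpson's rule: (h/3)[f(x₀) + 4f(x₁) + 2f(x₂) + ... + f(xₙ)]

x_0 = 1.7500, f(x_0) = 5.359375, coefficient = 1
x_1 = 2.3125, f(x_1) = 12.366455, coefficient = 4
x_2 = 2.8750, f(x_2) = 23.763672, coefficient = 2
x_3 = 3.4375, f(x_3) = 40.618896, coefficient = 4
x_4 = 4.0000, f(x_4) = 64.000000, coefficient = 1

I ≈ (0.562500/3) × 328.828125 = 61.655273
Exact value: 61.655273
Error: 0.000000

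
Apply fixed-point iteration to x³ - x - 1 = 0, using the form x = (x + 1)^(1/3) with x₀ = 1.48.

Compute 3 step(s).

Equation: x³ - x - 1 = 0
Fixed-point form: x = (x + 1)^(1/3)
x₀ = 1.48

x_1 = g(1.480000) = 1.353580
x_2 = g(1.353580) = 1.330178
x_3 = g(1.330178) = 1.325754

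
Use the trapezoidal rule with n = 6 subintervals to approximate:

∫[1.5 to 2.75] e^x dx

f(x) = e^x
a = 1.5, b = 2.75, n = 6
h = (b - a)/n = 0.208333

Trapezoidal rule: (h/2)[f(x₀) + 2f(x₁) + 2f(x₂) + ... + f(xₙ)]

x_0 = 1.5000, f(x_0) = 4.481689, coefficient = 1
x_1 = 1.7083, f(x_1) = 5.519754, coefficient = 2
x_2 = 1.9167, f(x_2) = 6.798260, coefficient = 2
x_3 = 2.1250, f(x_3) = 8.372897, coefficient = 2
x_4 = 2.3333, f(x_4) = 10.312259, coefficient = 2
x_5 = 2.5417, f(x_5) = 12.700821, coefficient = 2
x_6 = 2.7500, f(x_6) = 15.642632, coefficient = 1

I ≈ (0.208333/2) × 107.532304 = 11.201282
Exact value: 11.160943
Error: 0.040339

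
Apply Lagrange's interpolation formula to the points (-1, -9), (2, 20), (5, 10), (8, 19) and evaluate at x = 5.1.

Lagrange interpolation formula:
P(x) = Σ yᵢ × Lᵢ(x)
where Lᵢ(x) = Π_{j≠i} (x - xⱼ)/(xᵢ - xⱼ)

L_0(5.1) = (5.1 - 2)/(-1 - 2) × (5.1 - 5)/(-1 - 5) × (5.1 - 8)/(-1 - 8) = 0.005549
L_1(5.1) = (5.1 - (-1))/(2 - (-1)) × (5.1 - 5)/(2 - 5) × (5.1 - 8)/(2 - 8) = -0.032759
L_2(5.1) = (5.1 - (-1))/(5 - (-1)) × (5.1 - 2)/(5 - 2) × (5.1 - 8)/(5 - 8) = 1.015537
L_3(5.1) = (5.1 - (-1))/(8 - (-1)) × (5.1 - 2)/(8 - 2) × (5.1 - 5)/(8 - 5) = 0.011673

P(5.1) = (-9)×L_0(5.1) + 20×L_1(5.1) + 10×L_2(5.1) + 19×L_3(5.1)
P(5.1) = 9.672025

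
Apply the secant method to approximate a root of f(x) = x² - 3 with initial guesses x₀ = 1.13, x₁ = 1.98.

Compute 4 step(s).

f(x) = x² - 3
x₀ = 1.13, x₁ = 1.98

Secant formula: x_{n+1} = x_n - f(x_n)(x_n - x_{n-1})/(f(x_n) - f(x_{n-1}))

Iteration 1:
  f(1.130000) = -1.723100
  f(1.980000) = 0.920400
  x_2 = 1.980000 - 0.920400×(1.980000 - 1.130000)/(0.920400 - (-1.723100))
       = 1.684051
Iteration 2:
  f(1.980000) = 0.920400
  f(1.684051) = -0.163971
  x_3 = 1.684051 - (-0.163971)×(1.684051 - 1.980000)/(-0.163971 - 0.920400)
       = 1.728803
Iteration 3:
  f(1.684051) = -0.163971
  f(1.728803) = -0.011241
  x_4 = 1.728803 - (-0.011241)×(1.728803 - 1.684051)/(-0.011241 - (-0.163971))
       = 1.732096
Iteration 4:
  f(1.728803) = -0.011241
  f(1.732096) = 0.000158
  x_5 = 1.732096 - 0.000158×(1.732096 - 1.728803)/(0.000158 - (-0.011241))
       = 1.732051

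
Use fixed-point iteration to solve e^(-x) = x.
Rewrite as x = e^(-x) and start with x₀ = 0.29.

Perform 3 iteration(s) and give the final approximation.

Equation: e^(-x) = x
Fixed-point form: x = e^(-x)
x₀ = 0.29

x_1 = g(0.290000) = 0.748264
x_2 = g(0.748264) = 0.473187
x_3 = g(0.473187) = 0.623013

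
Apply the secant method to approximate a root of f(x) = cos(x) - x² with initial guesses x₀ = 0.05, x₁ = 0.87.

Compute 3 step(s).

f(x) = cos(x) - x²
x₀ = 0.05, x₁ = 0.87

Secant formula: x_{n+1} = x_n - f(x_n)(x_n - x_{n-1})/(f(x_n) - f(x_{n-1}))

Iteration 1:
  f(0.050000) = 0.996250
  f(0.870000) = -0.112073
  x_2 = 0.870000 - (-0.112073)×(0.870000 - 0.050000)/(-0.112073 - 0.996250)
       = 0.787082
Iteration 2:
  f(0.870000) = -0.112073
  f(0.787082) = 0.086418
  x_3 = 0.787082 - 0.086418×(0.787082 - 0.870000)/(0.086418 - (-0.112073))
       = 0.823182
Iteration 3:
  f(0.787082) = 0.086418
  f(0.823182) = 0.002262
  x_4 = 0.823182 - 0.002262×(0.823182 - 0.787082)/(0.002262 - 0.086418)
       = 0.824153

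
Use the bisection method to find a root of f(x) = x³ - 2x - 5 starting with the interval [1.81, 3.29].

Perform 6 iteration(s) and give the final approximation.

f(x) = x³ - 2x - 5
Initial interval: [1.81, 3.29]

Iteration 1:
  c_1 = (1.810000 + 3.290000)/2 = 2.550000
  f(c_1) = f(2.550000) = 6.481375
  f(a) × f(c) < 0, new interval: [1.810000, 2.550000]
Iteration 2:
  c_2 = (1.810000 + 2.550000)/2 = 2.180000
  f(c_2) = f(2.180000) = 1.000232
  f(a) × f(c) < 0, new interval: [1.810000, 2.180000]
Iteration 3:
  c_3 = (1.810000 + 2.180000)/2 = 1.995000
  f(c_3) = f(1.995000) = -1.049850
  f(a) × f(c) ≥ 0, new interval: [1.995000, 2.180000]
Iteration 4:
  c_4 = (1.995000 + 2.180000)/2 = 2.087500
  f(c_4) = f(2.087500) = -0.078393
  f(a) × f(c) ≥ 0, new interval: [2.087500, 2.180000]
Iteration 5:
  c_5 = (2.087500 + 2.180000)/2 = 2.133750
  f(c_5) = f(2.133750) = 0.447227
  f(a) × f(c) < 0, new interval: [2.087500, 2.133750]
Iteration 6:
  c_6 = (2.087500 + 2.133750)/2 = 2.110625
  f(c_6) = f(2.110625) = 0.181031
  f(a) × f(c) < 0, new interval: [2.087500, 2.110625]

After 6 iteration(s), the approximation is c_6 = 2.110625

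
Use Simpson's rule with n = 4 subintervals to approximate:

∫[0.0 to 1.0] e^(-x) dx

f(x) = e^(-x)
a = 0.0, b = 1.0, n = 4
h = (b - a)/n = 0.250000

Simpson's rule: (h/3)[f(x₀) + 4f(x₁) + 2f(x₂) + ... + f(xₙ)]

x_0 = 0.0000, f(x_0) = 1.000000, coefficient = 1
x_1 = 0.2500, f(x_1) = 0.778801, coefficient = 4
x_2 = 0.5000, f(x_2) = 0.606531, coefficient = 2
x_3 = 0.7500, f(x_3) = 0.472367, coefficient = 4
x_4 = 1.0000, f(x_4) = 0.367879, coefficient = 1

I ≈ (0.250000/3) × 7.585610 = 0.632134
Exact value: 0.632121
Error: 0.000014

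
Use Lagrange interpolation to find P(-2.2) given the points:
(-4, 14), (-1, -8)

Lagrange interpolation formula:
P(x) = Σ yᵢ × Lᵢ(x)
where Lᵢ(x) = Π_{j≠i} (x - xⱼ)/(xᵢ - xⱼ)

L_0(-2.2) = (-2.2 - (-1))/(-4 - (-1)) = 0.400000
L_1(-2.2) = (-2.2 - (-4))/(-1 - (-4)) = 0.600000

P(-2.2) = 14×L_0(-2.2) + (-8)×L_1(-2.2)
P(-2.2) = 0.800000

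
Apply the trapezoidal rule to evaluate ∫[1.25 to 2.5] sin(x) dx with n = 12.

f(x) = sin(x)
a = 1.25, b = 2.5, n = 12
h = (b - a)/n = 0.104167

Trapezoidal rule: (h/2)[f(x₀) + 2f(x₁) + 2f(x₂) + ... + f(xₙ)]

x_0 = 1.2500, f(x_0) = 0.948985, coefficient = 1
x_1 = 1.3542, f(x_1) = 0.976627, coefficient = 2
x_2 = 1.4583, f(x_2) = 0.993683, coefficient = 2
x_3 = 1.5625, f(x_3) = 0.999966, coefficient = 2
x_4 = 1.6667, f(x_4) = 0.995408, coefficient = 2
x_5 = 1.7708, f(x_5) = 0.980059, coefficient = 2
x_6 = 1.8750, f(x_6) = 0.954086, coefficient = 2
x_7 = 1.9792, f(x_7) = 0.917769, coefficient = 2
x_8 = 2.0833, f(x_8) = 0.871503, coefficient = 2
x_9 = 2.1875, f(x_9) = 0.815789, coefficient = 2
x_10 = 2.2917, f(x_10) = 0.751232, coefficient = 2
x_11 = 2.3958, f(x_11) = 0.678530, coefficient = 2
x_12 = 2.5000, f(x_12) = 0.598472, coefficient = 1

I ≈ (0.104167/2) × 21.416760 = 1.115456
Exact value: 1.116466
Error: 0.001010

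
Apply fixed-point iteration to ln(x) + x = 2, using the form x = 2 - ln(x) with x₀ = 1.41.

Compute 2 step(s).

Equation: ln(x) + x = 2
Fixed-point form: x = 2 - ln(x)
x₀ = 1.41

x_1 = g(1.410000) = 1.656410
x_2 = g(1.656410) = 1.495347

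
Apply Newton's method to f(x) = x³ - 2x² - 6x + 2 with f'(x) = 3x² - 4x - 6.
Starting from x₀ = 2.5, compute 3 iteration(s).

f(x) = x³ - 2x² - 6x + 2
f'(x) = 3x² - 4x - 6
x₀ = 2.5

Newton-Raphson formula: x_{n+1} = x_n - f(x_n)/f'(x_n)

Iteration 1:
  f(2.500000) = -9.875000
  f'(2.500000) = 2.750000
  x_1 = 2.500000 - (-9.875000)/2.750000 = 6.090909
Iteration 2:
  f(6.090909) = 117.223892
  f'(6.090909) = 80.933884
  x_2 = 6.090909 - 117.223892/80.933884 = 4.642518
Iteration 3:
  f(4.642518) = 31.099025
  f'(4.642518) = 40.088856
  x_3 = 4.642518 - 31.099025/40.088856 = 3.866766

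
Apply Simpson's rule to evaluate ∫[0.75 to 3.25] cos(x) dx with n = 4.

f(x) = cos(x)
a = 0.75, b = 3.25, n = 4
h = (b - a)/n = 0.625000

Simpson's rule: (h/3)[f(x₀) + 4f(x₁) + 2f(x₂) + ... + f(xₙ)]

x_0 = 0.7500, f(x_0) = 0.731689, coefficient = 1
x_1 = 1.3750, f(x_1) = 0.194548, coefficient = 4
x_2 = 2.0000, f(x_2) = -0.416147, coefficient = 2
x_3 = 2.6250, f(x_3) = -0.869507, coefficient = 4
x_4 = 3.2500, f(x_4) = -0.994130, coefficient = 1

I ≈ (0.625000/3) × -3.794572 = -0.790536
Exact value: -0.789834
Error: 0.000702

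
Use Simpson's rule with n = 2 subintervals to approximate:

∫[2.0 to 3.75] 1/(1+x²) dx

f(x) = 1/(1+x²)
a = 2.0, b = 3.75, n = 2
h = (b - a)/n = 0.875000

Simpson's rule: (h/3)[f(x₀) + 4f(x₁) + 2f(x₂) + ... + f(xₙ)]

x_0 = 2.0000, f(x_0) = 0.200000, coefficient = 1
x_1 = 2.8750, f(x_1) = 0.107926, coefficient = 4
x_2 = 3.7500, f(x_2) = 0.066390, coefficient = 1

I ≈ (0.875000/3) × 0.698093 = 0.203611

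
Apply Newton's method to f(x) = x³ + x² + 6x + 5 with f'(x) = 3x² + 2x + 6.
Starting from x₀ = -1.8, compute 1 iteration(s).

f(x) = x³ + x² + 6x + 5
f'(x) = 3x² + 2x + 6
x₀ = -1.8

Newton-Raphson formula: x_{n+1} = x_n - f(x_n)/f'(x_n)

Iteration 1:
  f(-1.800000) = -8.392000
  f'(-1.800000) = 12.120000
  x_1 = -1.800000 - (-8.392000)/12.120000 = -1.107591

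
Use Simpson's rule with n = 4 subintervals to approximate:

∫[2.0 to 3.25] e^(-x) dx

f(x) = e^(-x)
a = 2.0, b = 3.25, n = 4
h = (b - a)/n = 0.312500

Simpson's rule: (h/3)[f(x₀) + 4f(x₁) + 2f(x₂) + ... + f(xₙ)]

x_0 = 2.0000, f(x_0) = 0.135335, coefficient = 1
x_1 = 2.3125, f(x_1) = 0.099013, coefficient = 4
x_2 = 2.6250, f(x_2) = 0.072440, coefficient = 2
x_3 = 2.9375, f(x_3) = 0.052998, coefficient = 4
x_4 = 3.2500, f(x_4) = 0.038774, coefficient = 1

I ≈ (0.312500/3) × 0.927035 = 0.096566
Exact value: 0.096561
Error: 0.000005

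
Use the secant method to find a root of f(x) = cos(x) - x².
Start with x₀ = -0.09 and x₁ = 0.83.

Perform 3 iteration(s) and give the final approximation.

f(x) = cos(x) - x²
x₀ = -0.09, x₁ = 0.83

Secant formula: x_{n+1} = x_n - f(x_n)(x_n - x_{n-1})/(f(x_n) - f(x_{n-1}))

Iteration 1:
  f(-0.090000) = 0.987853
  f(0.830000) = -0.014024
  x_2 = 0.830000 - (-0.014024)×(0.830000 - (-0.090000))/(-0.014024 - 0.987853)
       = 0.817122
Iteration 2:
  f(0.830000) = -0.014024
  f(0.817122) = 0.016635
  x_3 = 0.817122 - 0.016635×(0.817122 - 0.830000)/(0.016635 - (-0.014024))
       = 0.824109
Iteration 3:
  f(0.817122) = 0.016635
  f(0.824109) = 0.000055
  x_4 = 0.824109 - 0.000055×(0.824109 - 0.817122)/(0.000055 - 0.016635)
       = 0.824132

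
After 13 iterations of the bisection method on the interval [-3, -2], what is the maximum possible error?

Bisection error bound: |error| ≤ (b-a)/2^n
|error| ≤ (-2 - (-3))/2^13 = 1/2^13
|error| ≤ 0.0001220703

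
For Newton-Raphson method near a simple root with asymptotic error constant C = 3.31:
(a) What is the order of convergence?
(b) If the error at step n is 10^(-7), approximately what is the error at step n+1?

(a) Newton-Raphson has quadratic (order 2) convergence near simple roots.
    This means |e_{n+1}| ≈ C|e_n|².

(b) With |e_n| = 10^(-7) and C = 3.31:
    |e_{n+1}| ≈ 3.31 × (10^(-7))² = 3.31 × 10^(-14)

(a) 2 (quadratic); (b) |e_{n+1}| ≈ 3.310e-14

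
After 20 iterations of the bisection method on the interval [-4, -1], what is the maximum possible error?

Bisection error bound: |error| ≤ (b-a)/2^n
|error| ≤ (-1 - (-4))/2^20 = 3/2^20
|error| ≤ 0.0000028610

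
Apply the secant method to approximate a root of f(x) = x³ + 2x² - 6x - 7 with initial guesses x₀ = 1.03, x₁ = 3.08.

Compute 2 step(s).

f(x) = x³ + 2x² - 6x - 7
x₀ = 1.03, x₁ = 3.08

Secant formula: x_{n+1} = x_n - f(x_n)(x_n - x_{n-1})/(f(x_n) - f(x_{n-1}))

Iteration 1:
  f(1.030000) = -9.965473
  f(3.080000) = 22.710912
  x_2 = 3.080000 - 22.710912×(3.080000 - 1.030000)/(22.710912 - (-9.965473))
       = 1.655198
Iteration 2:
  f(3.080000) = 22.710912
  f(1.655198) = -6.917111
  x_3 = 1.655198 - (-6.917111)×(1.655198 - 3.080000)/(-6.917111 - 22.710912)
       = 1.987840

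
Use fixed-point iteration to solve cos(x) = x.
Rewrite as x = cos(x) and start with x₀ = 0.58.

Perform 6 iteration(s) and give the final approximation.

Equation: cos(x) = x
Fixed-point form: x = cos(x)
x₀ = 0.58

x_1 = g(0.580000) = 0.836463
x_2 = g(0.836463) = 0.670093
x_3 = g(0.670093) = 0.783764
x_4 = g(0.783764) = 0.708261
x_5 = g(0.708261) = 0.759494
x_6 = g(0.759494) = 0.725184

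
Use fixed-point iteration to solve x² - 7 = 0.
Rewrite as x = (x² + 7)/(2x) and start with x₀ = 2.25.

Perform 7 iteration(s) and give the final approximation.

Equation: x² - 7 = 0
Fixed-point form: x = (x² + 7)/(2x)
x₀ = 2.25

x_1 = g(2.250000) = 2.680556
x_2 = g(2.680556) = 2.645977
x_3 = g(2.645977) = 2.645751
x_4 = g(2.645751) = 2.645751
x_5 = g(2.645751) = 2.645751
x_6 = g(2.645751) = 2.645751
x_7 = g(2.645751) = 2.645751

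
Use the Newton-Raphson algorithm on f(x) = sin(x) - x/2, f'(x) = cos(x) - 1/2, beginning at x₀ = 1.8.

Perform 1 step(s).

f(x) = sin(x) - x/2
f'(x) = cos(x) - 1/2
x₀ = 1.8

Newton-Raphson formula: x_{n+1} = x_n - f(x_n)/f'(x_n)

Iteration 1:
  f(1.800000) = 0.073848
  f'(1.800000) = -0.727202
  x_1 = 1.800000 - 0.073848/(-0.727202) = 1.901550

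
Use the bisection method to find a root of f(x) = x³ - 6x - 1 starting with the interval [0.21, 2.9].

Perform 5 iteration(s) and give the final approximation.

f(x) = x³ - 6x - 1
Initial interval: [0.21, 2.9]

Iteration 1:
  c_1 = (0.210000 + 2.900000)/2 = 1.555000
  f(c_1) = f(1.555000) = -6.569971
  f(a) × f(c) ≥ 0, new interval: [1.555000, 2.900000]
Iteration 2:
  c_2 = (1.555000 + 2.900000)/2 = 2.227500
  f(c_2) = f(2.227500) = -3.312688
  f(a) × f(c) ≥ 0, new interval: [2.227500, 2.900000]
Iteration 3:
  c_3 = (2.227500 + 2.900000)/2 = 2.563750
  f(c_3) = f(2.563750) = 0.468552
  f(a) × f(c) < 0, new interval: [2.227500, 2.563750]
Iteration 4:
  c_4 = (2.227500 + 2.563750)/2 = 2.395625
  f(c_4) = f(2.395625) = -1.625212
  f(a) × f(c) ≥ 0, new interval: [2.395625, 2.563750]
Iteration 5:
  c_5 = (2.395625 + 2.563750)/2 = 2.479687
  f(c_5) = f(2.479687) = -0.630898
  f(a) × f(c) ≥ 0, new interval: [2.479687, 2.563750]

After 5 iteration(s), the approximation is c_5 = 2.479687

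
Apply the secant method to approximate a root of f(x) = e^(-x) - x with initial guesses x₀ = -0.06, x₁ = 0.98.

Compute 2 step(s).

f(x) = e^(-x) - x
x₀ = -0.06, x₁ = 0.98

Secant formula: x_{n+1} = x_n - f(x_n)(x_n - x_{n-1})/(f(x_n) - f(x_{n-1}))

Iteration 1:
  f(-0.060000) = 1.121837
  f(0.980000) = -0.604689
  x_2 = 0.980000 - (-0.604689)×(0.980000 - (-0.060000))/(-0.604689 - 1.121837)
       = 0.615756
Iteration 2:
  f(0.980000) = -0.604689
  f(0.615756) = -0.075524
  x_3 = 0.615756 - (-0.075524)×(0.615756 - 0.980000)/(-0.075524 - (-0.604689))
       = 0.563770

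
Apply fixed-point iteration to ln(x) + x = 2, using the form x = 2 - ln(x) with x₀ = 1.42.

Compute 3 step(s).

Equation: ln(x) + x = 2
Fixed-point form: x = 2 - ln(x)
x₀ = 1.42

x_1 = g(1.420000) = 1.649343
x_2 = g(1.649343) = 1.499623
x_3 = g(1.499623) = 1.594786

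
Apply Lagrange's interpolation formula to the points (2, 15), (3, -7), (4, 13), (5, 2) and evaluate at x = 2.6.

Lagrange interpolation formula:
P(x) = Σ yᵢ × Lᵢ(x)
where Lᵢ(x) = Π_{j≠i} (x - xⱼ)/(xᵢ - xⱼ)

L_0(2.6) = (2.6 - 3)/(2 - 3) × (2.6 - 4)/(2 - 4) × (2.6 - 5)/(2 - 5) = 0.224000
L_1(2.6) = (2.6 - 2)/(3 - 2) × (2.6 - 4)/(3 - 4) × (2.6 - 5)/(3 - 5) = 1.008000
L_2(2.6) = (2.6 - 2)/(4 - 2) × (2.6 - 3)/(4 - 3) × (2.6 - 5)/(4 - 5) = -0.288000
L_3(2.6) = (2.6 - 2)/(5 - 2) × (2.6 - 3)/(5 - 3) × (2.6 - 4)/(5 - 4) = 0.056000

P(2.6) = 15×L_0(2.6) + (-7)×L_1(2.6) + 13×L_2(2.6) + 2×L_3(2.6)
P(2.6) = -7.328000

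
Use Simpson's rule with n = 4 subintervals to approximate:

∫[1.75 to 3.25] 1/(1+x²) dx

f(x) = 1/(1+x²)
a = 1.75, b = 3.25, n = 4
h = (b - a)/n = 0.375000

Simpson's rule: (h/3)[f(x₀) + 4f(x₁) + 2f(x₂) + ... + f(xₙ)]

x_0 = 1.7500, f(x_0) = 0.246154, coefficient = 1
x_1 = 2.1250, f(x_1) = 0.181303, coefficient = 4
x_2 = 2.5000, f(x_2) = 0.137931, coefficient = 2
x_3 = 2.8750, f(x_3) = 0.107926, coefficient = 4
x_4 = 3.2500, f(x_4) = 0.086486, coefficient = 1

I ≈ (0.375000/3) × 1.765418 = 0.220677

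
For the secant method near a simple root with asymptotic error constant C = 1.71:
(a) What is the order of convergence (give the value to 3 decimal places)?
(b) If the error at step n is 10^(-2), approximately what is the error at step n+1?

(a) Secant method has superlinear convergence with order φ = (1+√5)/2 ≈ 1.618.
    This means |e_{n+1}| ≈ C|e_n|^1.618.

(b) With |e_n| = 10^(-2) and C = 1.71:
    |e_{n+1}| ≈ 1.71 × (10^(-2))^1.618 = 1.71 × 10^(-3.24)

(a) ≈ 1.618 (golden ratio); (b) |e_{n+1}| ≈ 9.930e-04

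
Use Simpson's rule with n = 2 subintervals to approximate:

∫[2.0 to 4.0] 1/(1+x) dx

f(x) = 1/(1+x)
a = 2.0, b = 4.0, n = 2
h = (b - a)/n = 1.000000

Simpson's rule: (h/3)[f(x₀) + 4f(x₁) + 2f(x₂) + ... + f(xₙ)]

x_0 = 2.0000, f(x_0) = 0.333333, coefficient = 1
x_1 = 3.0000, f(x_1) = 0.250000, coefficient = 4
x_2 = 4.0000, f(x_2) = 0.200000, coefficient = 1

I ≈ (1.000000/3) × 1.533333 = 0.511111
Exact value: 0.510826
Error: 0.000285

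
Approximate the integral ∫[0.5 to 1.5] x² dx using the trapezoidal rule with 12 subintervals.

f(x) = x²
a = 0.5, b = 1.5, n = 12
h = (b - a)/n = 0.083333

Trapezoidal rule: (h/2)[f(x₀) + 2f(x₁) + 2f(x₂) + ... + f(xₙ)]

x_0 = 0.5000, f(x_0) = 0.250000, coefficient = 1
x_1 = 0.5833, f(x_1) = 0.340278, coefficient = 2
x_2 = 0.6667, f(x_2) = 0.444444, coefficient = 2
x_3 = 0.7500, f(x_3) = 0.562500, coefficient = 2
x_4 = 0.8333, f(x_4) = 0.694444, coefficient = 2
x_5 = 0.9167, f(x_5) = 0.840278, coefficient = 2
x_6 = 1.0000, f(x_6) = 1.000000, coefficient = 2
x_7 = 1.0833, f(x_7) = 1.173611, coefficient = 2
x_8 = 1.1667, f(x_8) = 1.361111, coefficient = 2
x_9 = 1.2500, f(x_9) = 1.562500, coefficient = 2
x_10 = 1.3333, f(x_10) = 1.777778, coefficient = 2
x_11 = 1.4167, f(x_11) = 2.006944, coefficient = 2
x_12 = 1.5000, f(x_12) = 2.250000, coefficient = 1

I ≈ (0.083333/2) × 26.027778 = 1.084491
Exact value: 1.083333
Error: 0.001157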